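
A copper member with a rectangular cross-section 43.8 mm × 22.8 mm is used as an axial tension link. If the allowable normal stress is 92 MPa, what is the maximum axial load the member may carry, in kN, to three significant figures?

91.9 kN

A = 998.6 mm².
P_max = σ_allow · A = 92 · 998.6 = 91870 N = 91.87 kN.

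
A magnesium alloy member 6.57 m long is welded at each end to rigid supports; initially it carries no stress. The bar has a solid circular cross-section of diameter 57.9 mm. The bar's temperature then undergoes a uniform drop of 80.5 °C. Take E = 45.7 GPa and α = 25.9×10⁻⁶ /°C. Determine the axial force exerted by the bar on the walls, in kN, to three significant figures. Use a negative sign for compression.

Free thermal expansion αLΔT = 25.9e-6 · 6570 · -80.5 = -13.7 mm.
The walls impose strain ε = −(-13.7)/6570 = 2.0849e-03; σ = Eε = 45700 · 2.0849e-03 = 95.28 MPa.
Wall reaction R = σ·A = 95.28·2633 = 250900 N = 250.9 kN.

251 kN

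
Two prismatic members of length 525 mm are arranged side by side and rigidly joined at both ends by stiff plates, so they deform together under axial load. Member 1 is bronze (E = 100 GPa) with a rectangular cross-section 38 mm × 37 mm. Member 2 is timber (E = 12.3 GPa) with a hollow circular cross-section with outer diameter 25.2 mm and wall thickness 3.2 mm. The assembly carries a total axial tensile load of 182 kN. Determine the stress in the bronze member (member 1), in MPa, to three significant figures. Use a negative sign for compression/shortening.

127 MPa

A_1 = 1406 mm².
A_2 = 221.2 mm².
Equal strain + equilibrium ⇒ each member carries load in proportion to AE: A₁E₁ = 140600000 N, A₂E₂ = 2720000 N, ΣAE = 143300000 N.
σ₁ = P·E₁/ΣAE = 182000·100000/143300000 = 127 MPa.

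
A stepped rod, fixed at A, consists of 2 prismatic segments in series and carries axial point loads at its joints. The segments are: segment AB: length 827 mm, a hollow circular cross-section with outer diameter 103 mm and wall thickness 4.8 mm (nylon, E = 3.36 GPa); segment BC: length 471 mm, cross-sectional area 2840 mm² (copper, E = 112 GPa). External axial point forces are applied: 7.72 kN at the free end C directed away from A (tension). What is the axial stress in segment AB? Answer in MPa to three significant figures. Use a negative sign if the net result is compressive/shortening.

Internal axial forces (sectioning from the free end, tension +): N_BC = 7.72 kN, N_AB = 7.72 kN.
A_AB = 1481 mm².
σ_AB = N_AB/A_AB = 7720/1481 = 5.213 MPa.

5.21 MPa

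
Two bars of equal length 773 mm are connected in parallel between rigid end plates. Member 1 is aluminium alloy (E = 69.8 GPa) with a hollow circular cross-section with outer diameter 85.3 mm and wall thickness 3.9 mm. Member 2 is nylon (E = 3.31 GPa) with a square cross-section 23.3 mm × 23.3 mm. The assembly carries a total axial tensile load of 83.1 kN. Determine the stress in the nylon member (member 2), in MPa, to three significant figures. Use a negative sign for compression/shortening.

A_1 = 997.3 mm².
A_2 = 542.9 mm².
Equal strain + equilibrium ⇒ each member carries load in proportion to AE: A₁E₁ = 69610000 N, A₂E₂ = 1797000 N, ΣAE = 71410000 N.
σ₂ = P·E₂/ΣAE = 83100·3310/71410000 = 3.852 MPa.

3.85 MPa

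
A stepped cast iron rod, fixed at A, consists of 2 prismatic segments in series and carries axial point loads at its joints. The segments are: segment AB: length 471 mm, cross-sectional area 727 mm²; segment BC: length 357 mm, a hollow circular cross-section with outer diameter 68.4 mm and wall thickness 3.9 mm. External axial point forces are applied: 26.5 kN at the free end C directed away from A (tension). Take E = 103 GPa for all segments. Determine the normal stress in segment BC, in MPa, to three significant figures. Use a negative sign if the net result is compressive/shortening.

Internal axial forces (sectioning from the free end, tension +): N_BC = 26.5 kN, N_AB = 26.5 kN.
A_BC = 790.3 mm².
σ_BC = N_BC/A_BC = 26500/790.3 = 33.53 MPa.

33.5 MPa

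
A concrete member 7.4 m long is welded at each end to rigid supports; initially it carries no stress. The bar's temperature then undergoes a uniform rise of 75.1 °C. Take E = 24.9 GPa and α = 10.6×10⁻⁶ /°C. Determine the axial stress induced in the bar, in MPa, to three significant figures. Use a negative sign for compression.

-19.8 MPa

Free thermal expansion αLΔT = 10.6e-6 · 7400 · 75.1 = 5.891 mm.
The walls impose strain ε = −(5.891)/7400 = -7.9606e-04; σ = Eε = 24900 · -7.9606e-04 = -19.82 MPa.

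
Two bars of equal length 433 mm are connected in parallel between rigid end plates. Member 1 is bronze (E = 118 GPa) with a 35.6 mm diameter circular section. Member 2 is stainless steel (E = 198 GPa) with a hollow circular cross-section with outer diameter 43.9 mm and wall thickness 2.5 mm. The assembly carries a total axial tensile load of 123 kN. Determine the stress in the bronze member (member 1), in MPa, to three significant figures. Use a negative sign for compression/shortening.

A_1 = 995.4 mm².
A_2 = 325.2 mm².
Equal strain + equilibrium ⇒ each member carries load in proportion to AE: A₁E₁ = 117500000 N, A₂E₂ = 64380000 N, ΣAE = 181800000 N.
σ₁ = P·E₁/ΣAE = 123000·118000/181800000 = 79.82 MPa.

79.8 MPa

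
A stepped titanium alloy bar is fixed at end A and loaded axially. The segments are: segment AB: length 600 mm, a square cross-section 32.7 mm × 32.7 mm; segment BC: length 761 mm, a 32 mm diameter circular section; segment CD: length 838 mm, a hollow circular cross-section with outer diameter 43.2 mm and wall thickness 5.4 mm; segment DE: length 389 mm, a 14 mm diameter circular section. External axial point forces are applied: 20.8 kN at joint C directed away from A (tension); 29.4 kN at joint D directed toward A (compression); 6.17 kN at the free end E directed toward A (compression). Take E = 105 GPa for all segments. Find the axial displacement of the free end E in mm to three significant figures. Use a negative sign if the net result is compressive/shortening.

-0.803 mm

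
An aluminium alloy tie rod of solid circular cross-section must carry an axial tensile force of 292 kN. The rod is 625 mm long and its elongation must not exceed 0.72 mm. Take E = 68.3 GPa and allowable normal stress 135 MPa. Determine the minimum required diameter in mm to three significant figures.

Required area A ≥ P/σ_allow = 292000/135 = 2163 mm².
For a solid circular section, d ≥ √(4A/π) = 52.48 mm.
Elongation limit: A ≥ PL/(Eδ_allow) = 292000·625/(68300·0.72) = 3711 mm² ⇒ d ≥ 68.74 mm.
The elongation limit governs.

68.7 mm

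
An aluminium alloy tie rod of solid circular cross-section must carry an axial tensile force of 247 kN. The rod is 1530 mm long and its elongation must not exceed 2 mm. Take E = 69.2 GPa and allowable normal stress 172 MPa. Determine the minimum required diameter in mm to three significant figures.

Required area A ≥ P/σ_allow = 247000/172 = 1436 mm².
For a solid circular section, d ≥ √(4A/π) = 42.76 mm.
Elongation limit: A ≥ PL/(Eδ_allow) = 247000·1530/(69200·2) = 2731 mm² ⇒ d ≥ 58.96 mm.
The elongation limit governs.

59.0 mm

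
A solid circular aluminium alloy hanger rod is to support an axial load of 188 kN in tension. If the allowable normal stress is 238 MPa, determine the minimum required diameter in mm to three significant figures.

Required area A ≥ P/σ_allow = 188000/238 = 789.9 mm².
For a solid circular section, d ≥ √(4A/π) = 31.71 mm.

31.7 mm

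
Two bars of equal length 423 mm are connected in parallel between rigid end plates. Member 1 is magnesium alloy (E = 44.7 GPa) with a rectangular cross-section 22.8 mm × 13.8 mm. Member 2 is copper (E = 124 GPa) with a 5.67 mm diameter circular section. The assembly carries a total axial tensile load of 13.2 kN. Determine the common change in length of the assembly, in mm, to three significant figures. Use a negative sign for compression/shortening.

0.325 mm

A_1 = 314.6 mm².
A_2 = 25.25 mm².
Equal strain + equilibrium ⇒ each member carries load in proportion to AE: A₁E₁ = 14060000 N, A₂E₂ = 3131000 N, ΣAE = 17200000 N.
δ = PL/ΣAE = 13200·423/17200000 = 0.3247 mm.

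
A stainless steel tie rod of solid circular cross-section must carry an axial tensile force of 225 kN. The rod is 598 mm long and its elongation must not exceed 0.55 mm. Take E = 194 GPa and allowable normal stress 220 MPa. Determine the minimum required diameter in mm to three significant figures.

Required area A ≥ P/σ_allow = 225000/220 = 1023 mm².
For a solid circular section, d ≥ √(4A/π) = 36.09 mm.
Elongation limit: A ≥ PL/(Eδ_allow) = 225000·598/(194000·0.55) = 1261 mm² ⇒ d ≥ 40.07 mm.
The elongation limit governs.

40.1 mm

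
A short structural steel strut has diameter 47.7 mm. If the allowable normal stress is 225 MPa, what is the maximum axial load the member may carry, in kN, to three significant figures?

A = 1787 mm².
P_max = σ_allow · A = 225 · 1787 = 402100 N = 402.1 kN.

402 kN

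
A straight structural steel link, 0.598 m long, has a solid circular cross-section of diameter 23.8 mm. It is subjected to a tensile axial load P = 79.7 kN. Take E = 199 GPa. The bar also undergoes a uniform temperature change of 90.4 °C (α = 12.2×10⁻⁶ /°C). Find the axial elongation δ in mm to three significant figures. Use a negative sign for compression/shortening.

A = 444.9 mm².
δ_mech = NL/(AE) = 79700·598/(444.9·199000) = 0.5383 mm.
δ_thermal = αLΔT = 12.2e-6·598·90.4 = 0.6595 mm.
δ = δ_mech + δ_thermal = 1.198 mm.

1.20 mm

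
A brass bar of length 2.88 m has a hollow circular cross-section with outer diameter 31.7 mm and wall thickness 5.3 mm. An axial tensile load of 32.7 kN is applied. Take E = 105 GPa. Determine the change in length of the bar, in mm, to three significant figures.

A = 439.6 mm².
δ_mech = NL/(AE) = 32700·2880/(439.6·105000) = 2.04 mm.

2.04 mm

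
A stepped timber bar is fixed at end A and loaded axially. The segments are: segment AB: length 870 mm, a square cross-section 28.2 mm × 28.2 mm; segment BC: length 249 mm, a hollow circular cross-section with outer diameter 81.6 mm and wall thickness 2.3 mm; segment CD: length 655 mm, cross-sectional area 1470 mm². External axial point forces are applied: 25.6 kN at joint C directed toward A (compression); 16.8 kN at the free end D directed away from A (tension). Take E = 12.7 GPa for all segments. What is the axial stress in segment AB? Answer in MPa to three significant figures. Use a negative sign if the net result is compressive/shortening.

Internal axial forces (sectioning from the free end, tension +): N_CD = 16.8 kN, N_BC = -8.8 kN, N_AB = -8.8 kN.
A_AB = 795.2 mm².
σ_AB = N_AB/A_AB = -8800/795.2 = -11.07 MPa.

-11.1 MPa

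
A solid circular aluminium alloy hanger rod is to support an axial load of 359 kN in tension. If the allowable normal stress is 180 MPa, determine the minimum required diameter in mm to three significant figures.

Required area A ≥ P/σ_allow = 359000/180 = 1994 mm².
For a solid circular section, d ≥ √(4A/π) = 50.39 mm.

50.4 mm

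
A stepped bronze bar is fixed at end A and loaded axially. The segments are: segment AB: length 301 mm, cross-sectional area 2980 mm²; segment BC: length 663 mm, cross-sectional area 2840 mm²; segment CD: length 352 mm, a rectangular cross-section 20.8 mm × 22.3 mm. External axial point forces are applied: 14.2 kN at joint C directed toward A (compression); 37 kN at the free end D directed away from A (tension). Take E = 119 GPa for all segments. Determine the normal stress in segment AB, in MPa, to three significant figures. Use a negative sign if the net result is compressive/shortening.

7.65 MPa

Internal axial forces (sectioning from the free end, tension +): N_CD = 37 kN, N_BC = 22.8 kN, N_AB = 22.8 kN.
σ_AB = N_AB/A_AB = 22800/2980 = 7.651 MPa.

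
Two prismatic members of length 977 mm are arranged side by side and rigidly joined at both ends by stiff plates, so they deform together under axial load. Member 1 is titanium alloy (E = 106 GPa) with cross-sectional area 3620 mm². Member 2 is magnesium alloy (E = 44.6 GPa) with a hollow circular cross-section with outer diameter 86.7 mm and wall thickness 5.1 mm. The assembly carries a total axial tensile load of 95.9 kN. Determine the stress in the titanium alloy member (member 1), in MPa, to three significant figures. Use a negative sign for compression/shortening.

23.0 MPa

A_2 = 1307 mm².
Equal strain + equilibrium ⇒ each member carries load in proportion to AE: A₁E₁ = 383700000 N, A₂E₂ = 58310000 N, ΣAE = 442000000 N.
σ₁ = P·E₁/ΣAE = 95900·106000/442000000 = 23 MPa.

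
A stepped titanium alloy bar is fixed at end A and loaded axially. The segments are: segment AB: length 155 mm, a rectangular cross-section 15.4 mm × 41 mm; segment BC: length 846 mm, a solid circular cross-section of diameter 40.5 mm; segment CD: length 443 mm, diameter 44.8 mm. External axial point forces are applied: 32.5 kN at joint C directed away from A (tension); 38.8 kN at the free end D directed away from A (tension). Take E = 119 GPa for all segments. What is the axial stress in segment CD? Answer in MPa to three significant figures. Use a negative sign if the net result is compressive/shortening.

24.6 MPa

Internal axial forces (sectioning from the free end, tension +): N_CD = 38.8 kN, N_BC = 71.3 kN, N_AB = 71.3 kN.
A_CD = 1576 mm².
σ_CD = N_CD/A_CD = 38800/1576 = 24.61 MPa.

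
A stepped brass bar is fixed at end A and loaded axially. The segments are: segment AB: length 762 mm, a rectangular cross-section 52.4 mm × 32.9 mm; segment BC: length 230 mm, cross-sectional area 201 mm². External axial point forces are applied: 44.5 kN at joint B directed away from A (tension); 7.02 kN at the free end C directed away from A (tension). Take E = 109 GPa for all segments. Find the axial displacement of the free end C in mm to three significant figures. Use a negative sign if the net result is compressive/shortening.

Internal axial forces (sectioning from the free end, tension +): N_BC = 7.02 kN, N_AB = 51.52 kN.
A_AB = 1724 mm².
δ_AB = 51520·762/(1724·109000) = 0.2089 mm
δ_BC = 7020·230/(201·109000) = 0.0737 mm
δ = Σδ_i = 0.2826 mm.

0.283 mm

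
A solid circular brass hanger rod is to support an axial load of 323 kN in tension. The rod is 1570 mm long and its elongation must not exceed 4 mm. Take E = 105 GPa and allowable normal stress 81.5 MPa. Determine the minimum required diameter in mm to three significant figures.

71.0 mm

Required area A ≥ P/σ_allow = 323000/81.5 = 3963 mm².
For a solid circular section, d ≥ √(4A/π) = 71.04 mm.
Elongation limit: A ≥ PL/(Eδ_allow) = 323000·1570/(105000·4) = 1207 mm² ⇒ d ≥ 39.21 mm.
The stress limit governs.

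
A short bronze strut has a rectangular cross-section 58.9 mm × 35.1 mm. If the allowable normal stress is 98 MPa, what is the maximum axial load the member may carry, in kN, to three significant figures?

203 kN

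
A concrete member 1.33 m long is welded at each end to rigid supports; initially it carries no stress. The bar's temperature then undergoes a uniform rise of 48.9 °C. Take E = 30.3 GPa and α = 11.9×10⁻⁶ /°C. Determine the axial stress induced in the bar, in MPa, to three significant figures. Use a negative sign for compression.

Free thermal expansion αLΔT = 11.9e-6 · 1330 · 48.9 = 0.7739 mm.
The walls impose strain ε = −(0.7739)/1330 = -5.8191e-04; σ = Eε = 30300 · -5.8191e-04 = -17.63 MPa.

-17.6 MPa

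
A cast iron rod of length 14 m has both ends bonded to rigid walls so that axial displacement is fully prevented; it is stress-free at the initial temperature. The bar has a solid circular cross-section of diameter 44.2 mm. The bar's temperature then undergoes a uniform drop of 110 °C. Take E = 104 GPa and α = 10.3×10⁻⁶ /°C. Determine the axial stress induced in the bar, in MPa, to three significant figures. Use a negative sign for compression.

118 MPa

Free thermal expansion αLΔT = 10.3e-6 · 14000 · -110 = -15.86 mm.
The walls impose strain ε = −(-15.86)/14000 = 1.1330e-03; σ = Eε = 104000 · 1.1330e-03 = 117.8 MPa.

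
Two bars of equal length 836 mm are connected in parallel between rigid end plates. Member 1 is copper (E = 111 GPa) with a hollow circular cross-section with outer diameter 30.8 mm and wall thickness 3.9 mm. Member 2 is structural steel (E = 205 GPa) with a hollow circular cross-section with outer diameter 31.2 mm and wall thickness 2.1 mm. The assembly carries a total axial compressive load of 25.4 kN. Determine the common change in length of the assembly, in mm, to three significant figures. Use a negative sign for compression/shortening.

-0.280 mm

A_1 = 329.6 mm².
A_2 = 192 mm².
Equal strain + equilibrium ⇒ each member carries load in proportion to AE: A₁E₁ = 36580000 N, A₂E₂ = 39360000 N, ΣAE = 75940000 N.
δ = PL/ΣAE = -25400·836/75940000 = -0.2796 mm.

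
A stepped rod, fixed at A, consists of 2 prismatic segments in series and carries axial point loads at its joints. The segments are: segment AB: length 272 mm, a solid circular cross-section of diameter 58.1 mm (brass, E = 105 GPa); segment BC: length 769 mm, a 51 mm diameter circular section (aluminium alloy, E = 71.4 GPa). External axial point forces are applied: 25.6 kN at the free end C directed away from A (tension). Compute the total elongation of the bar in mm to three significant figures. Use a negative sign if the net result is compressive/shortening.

0.160 mm

Internal axial forces (sectioning from the free end, tension +): N_BC = 25.6 kN, N_AB = 25.6 kN.
A_AB = 2651 mm².
A_BC = 2043 mm².
δ_AB = 25600·272/(2651·105000) = 0.02501 mm
δ_BC = 25600·769/(2043·71400) = 0.135 mm
δ = Σδ_i = 0.16 mm.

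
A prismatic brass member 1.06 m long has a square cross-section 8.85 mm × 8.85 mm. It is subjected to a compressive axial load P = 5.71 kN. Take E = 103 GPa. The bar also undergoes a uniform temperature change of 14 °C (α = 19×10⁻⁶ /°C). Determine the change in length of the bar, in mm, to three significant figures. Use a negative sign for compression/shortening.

A = 78.32 mm².
δ_mech = NL/(AE) = -5710·1060/(78.32·103000) = -0.7503 mm.
δ_thermal = αLΔT = 19e-6·1060·14 = 0.282 mm.
δ = δ_mech + δ_thermal = -0.4683 mm.

-0.468 mm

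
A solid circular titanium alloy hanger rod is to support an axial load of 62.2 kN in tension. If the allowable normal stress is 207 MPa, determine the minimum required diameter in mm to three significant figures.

Required area A ≥ P/σ_allow = 62200/207 = 300.5 mm².
For a solid circular section, d ≥ √(4A/π) = 19.56 mm.

19.6 mm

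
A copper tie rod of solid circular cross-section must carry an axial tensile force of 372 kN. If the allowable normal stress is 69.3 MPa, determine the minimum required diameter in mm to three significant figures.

82.7 mm

Required area A ≥ P/σ_allow = 372000/69.3 = 5368 mm².
For a solid circular section, d ≥ √(4A/π) = 82.67 mm.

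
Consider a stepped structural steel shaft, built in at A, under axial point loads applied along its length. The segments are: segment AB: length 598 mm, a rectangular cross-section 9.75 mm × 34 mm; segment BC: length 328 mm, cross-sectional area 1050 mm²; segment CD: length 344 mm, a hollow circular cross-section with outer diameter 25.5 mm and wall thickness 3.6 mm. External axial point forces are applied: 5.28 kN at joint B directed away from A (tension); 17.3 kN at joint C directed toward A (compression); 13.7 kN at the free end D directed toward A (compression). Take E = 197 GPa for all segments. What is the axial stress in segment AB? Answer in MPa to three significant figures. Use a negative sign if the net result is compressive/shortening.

Internal axial forces (sectioning from the free end, tension +): N_CD = -13.7 kN, N_BC = -31 kN, N_AB = -25.72 kN.
A_AB = 331.5 mm².
σ_AB = N_AB/A_AB = -25720/331.5 = -77.59 MPa.

-77.6 MPa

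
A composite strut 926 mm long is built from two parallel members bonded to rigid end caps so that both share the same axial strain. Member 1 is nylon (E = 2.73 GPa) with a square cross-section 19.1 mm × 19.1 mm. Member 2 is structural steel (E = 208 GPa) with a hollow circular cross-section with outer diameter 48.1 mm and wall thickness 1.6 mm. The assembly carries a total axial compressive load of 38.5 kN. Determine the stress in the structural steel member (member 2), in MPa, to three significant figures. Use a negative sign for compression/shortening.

-161 MPa

A_1 = 364.8 mm².
A_2 = 233.7 mm².
Equal strain + equilibrium ⇒ each member carries load in proportion to AE: A₁E₁ = 995900 N, A₂E₂ = 48620000 N, ΣAE = 49610000 N.
σ₂ = P·E₂/ΣAE = -38500·208000/49610000 = -161.4 MPa.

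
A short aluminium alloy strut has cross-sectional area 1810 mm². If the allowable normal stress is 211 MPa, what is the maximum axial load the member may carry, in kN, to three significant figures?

P_max = σ_allow · A = 211 · 1810 = 381900 N = 381.9 kN.

382 kN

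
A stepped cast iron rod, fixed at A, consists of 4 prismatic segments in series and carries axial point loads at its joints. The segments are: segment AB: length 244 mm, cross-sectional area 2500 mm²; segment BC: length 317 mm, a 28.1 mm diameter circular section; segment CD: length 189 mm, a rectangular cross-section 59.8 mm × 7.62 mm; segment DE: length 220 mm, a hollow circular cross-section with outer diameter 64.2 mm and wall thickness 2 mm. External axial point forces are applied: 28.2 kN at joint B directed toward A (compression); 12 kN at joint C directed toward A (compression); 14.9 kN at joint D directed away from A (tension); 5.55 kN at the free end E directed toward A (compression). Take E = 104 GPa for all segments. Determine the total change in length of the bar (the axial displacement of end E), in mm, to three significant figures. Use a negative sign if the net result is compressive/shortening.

-0.0347 mm

Internal axial forces (sectioning from the free end, tension +): N_DE = -5.55 kN, N_CD = 9.35 kN, N_BC = -2.65 kN, N_AB = -30.85 kN.
A_BC = 620.2 mm².
A_CD = 455.7 mm².
A_DE = 390.8 mm².
δ_AB = -30850·244/(2500·104000) = -0.02895 mm
δ_BC = -2650·317/(620.2·104000) = -0.01302 mm
δ_CD = 9350·189/(455.7·104000) = 0.03729 mm
δ_DE = -5550·220/(390.8·104000) = -0.03004 mm
δ = Σδ_i = -0.03473 mm.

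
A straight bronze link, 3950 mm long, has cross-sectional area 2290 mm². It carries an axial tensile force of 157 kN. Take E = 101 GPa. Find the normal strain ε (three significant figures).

6.79e-04

σ = N/A = 68.56 MPa; ε = σ/E = 68.56/101000 = 6.788e-04.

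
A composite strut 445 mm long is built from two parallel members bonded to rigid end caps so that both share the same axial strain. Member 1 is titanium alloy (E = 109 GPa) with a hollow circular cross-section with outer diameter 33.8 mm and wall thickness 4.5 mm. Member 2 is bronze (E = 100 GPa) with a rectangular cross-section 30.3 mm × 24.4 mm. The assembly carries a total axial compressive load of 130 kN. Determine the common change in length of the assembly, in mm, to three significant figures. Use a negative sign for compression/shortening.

-0.486 mm

A_1 = 414.2 mm².
A_2 = 739.3 mm².
Equal strain + equilibrium ⇒ each member carries load in proportion to AE: A₁E₁ = 45150000 N, A₂E₂ = 73930000 N, ΣAE = 119100000 N.
δ = PL/ΣAE = -130000·445/119100000 = -0.4858 mm.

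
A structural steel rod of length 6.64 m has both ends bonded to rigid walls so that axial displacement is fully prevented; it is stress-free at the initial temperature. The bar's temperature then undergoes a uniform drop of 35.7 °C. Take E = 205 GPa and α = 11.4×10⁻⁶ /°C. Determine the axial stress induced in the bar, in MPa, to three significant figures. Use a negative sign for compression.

83.4 MPa

Free thermal expansion αLΔT = 11.4e-6 · 6640 · -35.7 = -2.702 mm.
The walls impose strain ε = −(-2.702)/6640 = 4.0698e-04; σ = Eε = 205000 · 4.0698e-04 = 83.43 MPa.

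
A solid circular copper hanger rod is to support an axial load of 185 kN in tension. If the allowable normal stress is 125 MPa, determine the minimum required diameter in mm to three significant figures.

43.4 mm

Required area A ≥ P/σ_allow = 185000/125 = 1480 mm².
For a solid circular section, d ≥ √(4A/π) = 43.41 mm.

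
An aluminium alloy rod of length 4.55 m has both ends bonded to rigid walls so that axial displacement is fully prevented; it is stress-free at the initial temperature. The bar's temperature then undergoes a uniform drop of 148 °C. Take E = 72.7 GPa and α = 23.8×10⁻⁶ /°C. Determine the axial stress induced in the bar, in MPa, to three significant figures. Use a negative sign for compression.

256 MPa

Free thermal expansion αLΔT = 23.8e-6 · 4550 · -148 = -16.03 mm.
The walls impose strain ε = −(-16.03)/4550 = 3.5224e-03; σ = Eε = 72700 · 3.5224e-03 = 256.1 MPa.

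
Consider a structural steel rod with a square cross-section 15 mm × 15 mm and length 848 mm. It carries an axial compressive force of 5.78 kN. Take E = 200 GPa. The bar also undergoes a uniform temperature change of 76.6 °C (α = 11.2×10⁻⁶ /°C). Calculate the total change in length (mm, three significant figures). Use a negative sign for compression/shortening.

A = 225 mm².
δ_mech = NL/(AE) = -5780·848/(225·200000) = -0.1089 mm.
δ_thermal = αLΔT = 11.2e-6·848·76.6 = 0.7275 mm.
δ = δ_mech + δ_thermal = 0.6186 mm.

0.619 mm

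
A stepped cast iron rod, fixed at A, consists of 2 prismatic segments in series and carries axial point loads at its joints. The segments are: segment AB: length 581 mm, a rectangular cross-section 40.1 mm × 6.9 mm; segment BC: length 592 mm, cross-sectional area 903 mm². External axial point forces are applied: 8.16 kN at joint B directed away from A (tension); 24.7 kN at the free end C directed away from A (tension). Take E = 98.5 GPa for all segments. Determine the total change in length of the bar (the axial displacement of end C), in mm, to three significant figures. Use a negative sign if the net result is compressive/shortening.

Internal axial forces (sectioning from the free end, tension +): N_BC = 24.7 kN, N_AB = 32.86 kN.
A_AB = 276.7 mm².
δ_AB = 32860·581/(276.7·98500) = 0.7005 mm
δ_BC = 24700·592/(903·98500) = 0.1644 mm
δ = Σδ_i = 0.8649 mm.

0.865 mm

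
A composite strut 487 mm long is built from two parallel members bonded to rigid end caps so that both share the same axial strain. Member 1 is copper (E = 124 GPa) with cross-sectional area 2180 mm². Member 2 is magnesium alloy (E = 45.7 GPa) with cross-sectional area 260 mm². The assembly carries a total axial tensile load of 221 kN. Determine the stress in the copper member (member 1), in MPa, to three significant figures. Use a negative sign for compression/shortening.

Equal strain + equilibrium ⇒ each member carries load in proportion to AE: A₁E₁ = 270300000 N, A₂E₂ = 11880000 N, ΣAE = 282200000 N.
σ₁ = P·E₁/ΣAE = 221000·124000/282200000 = 97.11 MPa.

97.1 MPa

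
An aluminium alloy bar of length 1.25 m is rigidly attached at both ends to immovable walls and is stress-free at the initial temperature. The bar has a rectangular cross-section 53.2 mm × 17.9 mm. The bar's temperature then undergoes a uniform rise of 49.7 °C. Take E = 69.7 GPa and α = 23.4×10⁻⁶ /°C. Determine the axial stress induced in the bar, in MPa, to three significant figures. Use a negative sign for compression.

Free thermal expansion αLΔT = 23.4e-6 · 1250 · 49.7 = 1.454 mm.
The walls impose strain ε = −(1.454)/1250 = -1.1630e-03; σ = Eε = 69700 · -1.1630e-03 = -81.06 MPa.

-81.1 MPa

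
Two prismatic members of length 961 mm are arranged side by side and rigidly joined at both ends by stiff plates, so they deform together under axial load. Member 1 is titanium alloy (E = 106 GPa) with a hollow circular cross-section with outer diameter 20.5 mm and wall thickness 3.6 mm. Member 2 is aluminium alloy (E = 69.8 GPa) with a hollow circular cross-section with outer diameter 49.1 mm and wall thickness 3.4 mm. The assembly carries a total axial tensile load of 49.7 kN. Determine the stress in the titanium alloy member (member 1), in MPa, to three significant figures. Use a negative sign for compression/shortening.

97.0 MPa

A_1 = 191.1 mm².
A_2 = 488.1 mm².
Equal strain + equilibrium ⇒ each member carries load in proportion to AE: A₁E₁ = 20260000 N, A₂E₂ = 34070000 N, ΣAE = 54330000 N.
σ₁ = P·E₁/ΣAE = 49700·106000/54330000 = 96.96 MPa.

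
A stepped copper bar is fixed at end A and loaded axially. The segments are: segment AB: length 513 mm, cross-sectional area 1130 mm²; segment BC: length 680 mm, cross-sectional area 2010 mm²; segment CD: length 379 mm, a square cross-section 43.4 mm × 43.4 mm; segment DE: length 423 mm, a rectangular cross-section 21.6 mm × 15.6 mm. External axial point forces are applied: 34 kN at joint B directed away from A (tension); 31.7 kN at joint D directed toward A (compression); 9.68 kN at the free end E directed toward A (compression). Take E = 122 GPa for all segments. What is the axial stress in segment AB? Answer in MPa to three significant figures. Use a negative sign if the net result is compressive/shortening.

Internal axial forces (sectioning from the free end, tension +): N_DE = -9.68 kN, N_CD = -41.38 kN, N_BC = -41.38 kN, N_AB = -7.38 kN.
σ_AB = N_AB/A_AB = -7380/1130 = -6.531 MPa.

-6.53 MPa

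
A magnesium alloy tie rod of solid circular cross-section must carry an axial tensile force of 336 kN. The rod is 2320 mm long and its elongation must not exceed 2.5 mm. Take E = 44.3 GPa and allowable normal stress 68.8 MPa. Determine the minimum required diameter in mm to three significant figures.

Required area A ≥ P/σ_allow = 336000/68.8 = 4884 mm².
For a solid circular section, d ≥ √(4A/π) = 78.86 mm.
Elongation limit: A ≥ PL/(Eδ_allow) = 336000·2320/(44300·2.5) = 7039 mm² ⇒ d ≥ 94.67 mm.
The elongation limit governs.

94.7 mm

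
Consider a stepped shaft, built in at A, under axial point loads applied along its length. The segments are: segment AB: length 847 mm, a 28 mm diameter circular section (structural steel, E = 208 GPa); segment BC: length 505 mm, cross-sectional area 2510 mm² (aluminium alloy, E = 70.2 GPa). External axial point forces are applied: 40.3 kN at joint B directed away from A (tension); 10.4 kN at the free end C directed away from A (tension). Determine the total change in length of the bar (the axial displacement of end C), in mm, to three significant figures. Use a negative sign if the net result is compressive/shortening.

0.365 mm

Internal axial forces (sectioning from the free end, tension +): N_BC = 10.4 kN, N_AB = 50.7 kN.
A_AB = 615.8 mm².
δ_AB = 50700·847/(615.8·208000) = 0.3353 mm
δ_BC = 10400·505/(2510·70200) = 0.02981 mm
δ = Σδ_i = 0.3651 mm.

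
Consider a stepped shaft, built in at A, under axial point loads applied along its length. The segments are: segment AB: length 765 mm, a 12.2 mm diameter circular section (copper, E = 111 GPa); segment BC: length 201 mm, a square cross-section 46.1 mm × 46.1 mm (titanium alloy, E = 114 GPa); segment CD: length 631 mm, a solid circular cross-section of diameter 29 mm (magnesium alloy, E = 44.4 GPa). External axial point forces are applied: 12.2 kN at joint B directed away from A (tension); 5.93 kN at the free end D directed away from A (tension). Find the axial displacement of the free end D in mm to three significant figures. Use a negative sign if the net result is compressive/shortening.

Internal axial forces (sectioning from the free end, tension +): N_CD = 5.93 kN, N_BC = 5.93 kN, N_AB = 18.13 kN.
A_AB = 116.9 mm².
A_BC = 2125 mm².
A_CD = 660.5 mm².
δ_AB = 18130·765/(116.9·111000) = 1.069 mm
δ_BC = 5930·201/(2125·114000) = 0.00492 mm
δ_CD = 5930·631/(660.5·44400) = 0.1276 mm
δ = Σδ_i = 1.201 mm.

1.20 mm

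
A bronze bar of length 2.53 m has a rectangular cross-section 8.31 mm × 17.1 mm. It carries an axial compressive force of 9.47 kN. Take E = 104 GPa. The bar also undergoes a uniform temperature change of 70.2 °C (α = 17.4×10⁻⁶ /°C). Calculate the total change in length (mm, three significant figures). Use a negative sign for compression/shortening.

1.47 mm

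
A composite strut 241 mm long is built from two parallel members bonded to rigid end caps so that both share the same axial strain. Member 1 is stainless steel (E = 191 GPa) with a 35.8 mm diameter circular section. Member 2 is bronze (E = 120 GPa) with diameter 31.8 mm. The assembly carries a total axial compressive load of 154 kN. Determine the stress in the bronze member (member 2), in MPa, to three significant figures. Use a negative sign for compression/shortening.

A_1 = 1007 mm².
A_2 = 794.2 mm².
Equal strain + equilibrium ⇒ each member carries load in proportion to AE: A₁E₁ = 192300000 N, A₂E₂ = 95310000 N, ΣAE = 287600000 N.
σ₂ = P·E₂/ΣAE = -154000·120000/287600000 = -64.26 MPa.

-64.3 MPa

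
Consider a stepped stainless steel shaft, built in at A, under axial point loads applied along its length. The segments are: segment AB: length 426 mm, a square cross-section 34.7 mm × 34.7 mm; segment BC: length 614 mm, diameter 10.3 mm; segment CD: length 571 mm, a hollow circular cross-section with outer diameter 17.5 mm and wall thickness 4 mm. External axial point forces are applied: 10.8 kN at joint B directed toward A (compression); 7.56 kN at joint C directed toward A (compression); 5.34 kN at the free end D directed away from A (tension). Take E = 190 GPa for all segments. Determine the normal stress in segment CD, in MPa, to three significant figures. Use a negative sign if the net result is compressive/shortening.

31.5 MPa

Internal axial forces (sectioning from the free end, tension +): N_CD = 5.34 kN, N_BC = -2.22 kN, N_AB = -13.02 kN.
A_CD = 169.6 mm².
σ_CD = N_CD/A_CD = 5340/169.6 = 31.48 MPa.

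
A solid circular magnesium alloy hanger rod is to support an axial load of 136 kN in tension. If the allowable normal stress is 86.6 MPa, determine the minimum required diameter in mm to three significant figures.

44.7 mm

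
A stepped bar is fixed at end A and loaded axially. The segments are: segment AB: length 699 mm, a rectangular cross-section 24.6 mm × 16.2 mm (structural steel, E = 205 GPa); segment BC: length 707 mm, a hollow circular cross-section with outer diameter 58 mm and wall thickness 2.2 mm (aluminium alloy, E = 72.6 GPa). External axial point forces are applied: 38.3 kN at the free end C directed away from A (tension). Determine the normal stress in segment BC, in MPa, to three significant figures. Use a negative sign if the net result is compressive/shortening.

99.3 MPa

Internal axial forces (sectioning from the free end, tension +): N_BC = 38.3 kN, N_AB = 38.3 kN.
A_BC = 385.7 mm².
σ_BC = N_BC/A_BC = 38300/385.7 = 99.31 MPa.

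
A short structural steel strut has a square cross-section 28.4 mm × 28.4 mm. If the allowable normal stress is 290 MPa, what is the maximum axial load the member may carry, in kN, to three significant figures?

234 kN

A = 806.6 mm².
P_max = σ_allow · A = 290 · 806.6 = 233900 N = 233.9 kN.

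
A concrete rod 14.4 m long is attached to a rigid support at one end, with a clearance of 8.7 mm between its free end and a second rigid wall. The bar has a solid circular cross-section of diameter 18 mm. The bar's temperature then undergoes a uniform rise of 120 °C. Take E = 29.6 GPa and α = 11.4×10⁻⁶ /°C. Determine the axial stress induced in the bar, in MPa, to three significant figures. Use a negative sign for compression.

Free thermal expansion αLΔT = 11.4e-6 · 14400 · 120 = 19.7 mm.
The walls engage after the gap closes; constrained expansion = 19.7 − 8.7 = 11 mm.
The walls impose strain ε = −(11)/14400 = -7.6383e-04; σ = Eε = 29600 · -7.6383e-04 = -22.61 MPa.

-22.6 MPa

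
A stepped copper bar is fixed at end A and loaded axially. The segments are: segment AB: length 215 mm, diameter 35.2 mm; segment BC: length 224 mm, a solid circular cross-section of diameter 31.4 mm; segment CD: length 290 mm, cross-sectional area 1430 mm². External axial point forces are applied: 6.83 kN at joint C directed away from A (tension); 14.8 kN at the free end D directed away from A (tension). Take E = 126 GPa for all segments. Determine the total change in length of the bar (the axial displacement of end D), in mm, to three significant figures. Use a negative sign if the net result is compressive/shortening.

0.111 mm

Internal axial forces (sectioning from the free end, tension +): N_CD = 14.8 kN, N_BC = 21.63 kN, N_AB = 21.63 kN.
A_AB = 973.1 mm².
A_BC = 774.4 mm².
δ_AB = 21630·215/(973.1·126000) = 0.03793 mm
δ_BC = 21630·224/(774.4·126000) = 0.04966 mm
δ_CD = 14800·290/(1430·126000) = 0.02382 mm
δ = Σδ_i = 0.1114 mm.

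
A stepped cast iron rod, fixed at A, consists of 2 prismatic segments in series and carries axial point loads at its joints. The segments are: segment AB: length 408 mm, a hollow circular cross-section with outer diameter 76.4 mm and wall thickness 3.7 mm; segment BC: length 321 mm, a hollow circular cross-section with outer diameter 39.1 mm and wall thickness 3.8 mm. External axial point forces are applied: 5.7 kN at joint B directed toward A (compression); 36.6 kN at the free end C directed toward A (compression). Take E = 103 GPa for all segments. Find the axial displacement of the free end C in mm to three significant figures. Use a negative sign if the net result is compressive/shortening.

-0.469 mm

Internal axial forces (sectioning from the free end, tension +): N_BC = -36.6 kN, N_AB = -42.3 kN.
A_AB = 845.1 mm².
A_BC = 421.4 mm².
δ_AB = -42300·408/(845.1·103000) = -0.1983 mm
δ_BC = -36600·321/(421.4·103000) = -0.2707 mm
δ = Σδ_i = -0.4689 mm.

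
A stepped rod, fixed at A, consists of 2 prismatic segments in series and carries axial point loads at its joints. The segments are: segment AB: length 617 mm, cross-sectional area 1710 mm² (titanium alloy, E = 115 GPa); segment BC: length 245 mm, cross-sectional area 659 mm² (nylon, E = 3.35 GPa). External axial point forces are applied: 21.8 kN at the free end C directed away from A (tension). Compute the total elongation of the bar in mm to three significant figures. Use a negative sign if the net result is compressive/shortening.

2.49 mm

Internal axial forces (sectioning from the free end, tension +): N_BC = 21.8 kN, N_AB = 21.8 kN.
δ_AB = 21800·617/(1710·115000) = 0.0684 mm
δ_BC = 21800·245/(659·3350) = 2.419 mm
δ = Σδ_i = 2.488 mm.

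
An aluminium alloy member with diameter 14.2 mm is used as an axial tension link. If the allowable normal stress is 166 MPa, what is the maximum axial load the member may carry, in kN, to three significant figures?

A = 158.4 mm².
P_max = σ_allow · A = 166 · 158.4 = 26290 N = 26.29 kN.

26.3 kN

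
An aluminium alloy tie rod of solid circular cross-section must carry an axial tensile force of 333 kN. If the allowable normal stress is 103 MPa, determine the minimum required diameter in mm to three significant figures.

Required area A ≥ P/σ_allow = 333000/103 = 3233 mm².
For a solid circular section, d ≥ √(4A/π) = 64.16 mm.

64.2 mm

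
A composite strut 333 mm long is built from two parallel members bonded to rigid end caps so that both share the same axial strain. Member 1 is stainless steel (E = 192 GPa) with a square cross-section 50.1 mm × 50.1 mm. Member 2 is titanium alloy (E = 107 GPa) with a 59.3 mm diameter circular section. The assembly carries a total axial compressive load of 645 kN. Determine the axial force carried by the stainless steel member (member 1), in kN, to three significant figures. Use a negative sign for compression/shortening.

-400 kN

A_1 = 2510 mm².
A_2 = 2762 mm².
Equal strain + equilibrium ⇒ each member carries load in proportion to AE: A₁E₁ = 481900000 N, A₂E₂ = 295500000 N, ΣAE = 777400000 N.
F₁ = P·A₁E₁/ΣAE = -645000·481900000/777400000 = -399800 N.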